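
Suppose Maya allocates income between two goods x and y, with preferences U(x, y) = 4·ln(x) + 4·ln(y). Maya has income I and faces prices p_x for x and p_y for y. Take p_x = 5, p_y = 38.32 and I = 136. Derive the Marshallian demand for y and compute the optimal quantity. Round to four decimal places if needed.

Tangency: MRS = y/x = p_x/p_y.
So 4·p_y·y = 4·p_x·x; combined with the budget, a share 0.5 of income goes to x.
Demand: x*(p_x,p_y,I) = 0.5·I/p_x and y* = 0.5·I/p_y.
At p_x=5, p_y=38.32, I=136: y* = 0.5·136/38.32 = 1.7745.

y* = 1.7745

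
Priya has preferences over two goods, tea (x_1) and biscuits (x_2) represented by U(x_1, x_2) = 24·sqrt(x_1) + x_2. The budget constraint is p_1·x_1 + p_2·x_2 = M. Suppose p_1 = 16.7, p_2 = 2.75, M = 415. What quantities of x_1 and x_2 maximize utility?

x_1* = 3.9048, x_2* = 127.1965

MU_x_1 = 12/√x_1, MU_x_2 = 1. Tangency: 12/√x_1 = p_1/p_2.
Thus x_1* = (12·p_2/p_1)² — independent of M — with the rest of income spent on x_2.
Plugging in: x_1* = (12·2.75/16.7)² = 3.9048, x_2* = 127.1965.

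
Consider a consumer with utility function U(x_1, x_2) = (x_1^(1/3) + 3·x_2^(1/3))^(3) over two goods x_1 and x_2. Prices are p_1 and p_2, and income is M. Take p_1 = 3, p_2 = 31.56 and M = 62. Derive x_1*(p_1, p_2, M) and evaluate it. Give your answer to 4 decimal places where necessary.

MU_x_1 ∝ x_1^(-2/3), MU_x_2 ∝ 3·x_2^(-2/3), so MRS = (1/3)·(x_2/x_1)^(2/3) = p_1/p_2.
Hence x_2/x_1 = (3·p_1/p_2)^(1/(2/3)), i.e. raised to the 1.5 power.
With the ratio pinned down, the budget gives x_1* = M/(p_1 + p_2·(x_2/x_1)) and x_2* = (x_2/x_1)·x_1*.
Numerically x_2/x_1 = 0.152285, so x_1* = 62/(3 + 31.56·0.152285) = 7.9425.

x_1* = 7.9425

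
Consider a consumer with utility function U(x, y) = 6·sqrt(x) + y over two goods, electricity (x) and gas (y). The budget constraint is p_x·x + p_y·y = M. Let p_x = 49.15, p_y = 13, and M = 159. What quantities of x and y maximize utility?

x* = 0.6296, y* = 9.8503

Set MRS = p_x/p_y: 3·x^(−1/2) = p_x/p_y.
Thus x* = (3·p_y/p_x)² — independent of M — with the rest of income spent on y.
Plugging in: x* = (3·13/49.15)² = 0.6296, y* = 9.8503.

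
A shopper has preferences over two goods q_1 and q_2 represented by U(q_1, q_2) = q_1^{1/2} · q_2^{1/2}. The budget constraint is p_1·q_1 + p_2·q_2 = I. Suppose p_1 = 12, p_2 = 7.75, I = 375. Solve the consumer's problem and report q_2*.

q_2* = 24.1935

The MRS is q_2/q_1. Set MRS = p_1/p_2.
So 0.5·p_2·q_2 = 0.5·p_1·q_1; combined with the budget, a share 0.5 of income goes to q_1.
Demand: q_1*(p_1,p_2,I) = 0.5·I/p_1 and q_2* = 0.5·I/p_2.
At p_1=12, p_2=7.75, I=375: q_2* = 0.5·375/7.75 = 24.1935.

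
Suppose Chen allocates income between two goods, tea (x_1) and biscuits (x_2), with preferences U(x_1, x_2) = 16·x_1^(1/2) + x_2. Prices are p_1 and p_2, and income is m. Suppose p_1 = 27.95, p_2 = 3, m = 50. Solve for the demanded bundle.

Utility is quasi-linear in x_2; the FOC for x_1 is 8/√x_1 = p_1/p_2.
Thus x_1* = (8·p_2/p_1)² — independent of m — with the rest of income spent on x_2.
Plugging in: x_1* = (8·3/27.95)² = 0.7373, x_2* = 9.7973.

x_1* = 0.7373, x_2* = 9.7973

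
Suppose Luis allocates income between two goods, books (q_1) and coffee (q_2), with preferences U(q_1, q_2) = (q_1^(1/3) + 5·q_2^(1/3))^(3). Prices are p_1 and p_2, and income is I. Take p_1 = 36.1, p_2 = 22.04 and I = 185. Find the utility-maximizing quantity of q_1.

MU_q_1 ∝ q_1^(-2/3), MU_q_2 ∝ 5·q_2^(-2/3), so MRS = (1/5)·(q_2/q_1)^(2/3) = p_1/p_2.
Solve for the ratio: q_2/q_1 = [5·p_1/p_2]^(1.5).
Substitute q_2 = (q_2/q_1)·q_1 into the budget: q_1* = I/(p_1 + p_2·(q_2/q_1)).
Numerically q_2/q_1 = 23.436806, so q_1* = 185/(36.1 + 22.04·23.436806) = 0.3348.

q_1* = 0.3348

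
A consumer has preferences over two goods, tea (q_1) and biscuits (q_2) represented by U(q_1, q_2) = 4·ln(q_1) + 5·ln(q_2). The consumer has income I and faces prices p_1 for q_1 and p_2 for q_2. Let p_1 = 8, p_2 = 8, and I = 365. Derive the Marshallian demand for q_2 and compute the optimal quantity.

q_2* = 25.3472

Tangency: MRS = (4/5)·q_2/q_1 = p_1/p_2.
So 4·p_2·q_2 = 5·p_1·q_1; combined with the budget, a share 4/9 of income goes to q_1.
Demand: q_1*(p_1,p_2,I) = 4/9·I/p_1 and q_2* = 5/9·I/p_2.
At p_1=8, p_2=8, I=365: q_2* = 5/9·365/8 = 25.3472.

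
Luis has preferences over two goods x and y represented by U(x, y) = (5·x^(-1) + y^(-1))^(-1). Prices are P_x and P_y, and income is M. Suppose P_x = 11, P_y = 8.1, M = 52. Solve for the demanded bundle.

x* = 3.4162, y* = 1.7804

From the CES first-order condition, 5·(y/x)^(2) = P_x/P_y.
Solve for the ratio: y/x = [(1/5)·P_x/P_y]^(0.5).
With the ratio pinned down, the budget gives x* = M/(P_x + P_y·(y/x)) and y* = (y/x)·x*.
Numerically y/x = 0.521157, so x* = 52/(11 + 8.1·0.521157) = 3.4162 and y* = 0.521157·3.4162 = 1.7804.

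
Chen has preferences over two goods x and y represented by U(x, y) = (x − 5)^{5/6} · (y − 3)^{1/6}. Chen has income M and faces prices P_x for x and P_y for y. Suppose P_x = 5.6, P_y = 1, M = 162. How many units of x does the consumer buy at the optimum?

MRS = 5·(y−3)/(x−5). Tangency with P_x/P_y gives y−3 = (1/5)·(P_x/P_y)·(x−5).
Substituting into the budget: x* = 5 + 5/6·(M − 5·P_x − 3·P_y)/P_x, and y* = 3 + 1/6·(…)/P_y.
Discretionary income = 162 − 5·5.6 − 3·1 = 131; x* = 5 + 5/6·131/5.6 = 24.494.

x* = 24.494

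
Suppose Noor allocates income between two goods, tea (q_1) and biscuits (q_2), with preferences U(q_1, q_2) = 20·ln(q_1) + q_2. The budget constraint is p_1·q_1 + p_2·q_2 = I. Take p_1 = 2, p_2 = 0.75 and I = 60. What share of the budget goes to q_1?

share on q_1 = 0.25

Set MRS = p_1/p_2: (20/q_1)/1 = p_1/p_2.
So q_1*(p_1,p_2) = 20·p_2/p_1, independent of income; and q_2* = (I − 20·p_2)/p_2.
At the given prices: q_1* = 20·0.75/2 = 7.5, and q_2* = 60.
Expenditure on q_1: 2·7.5 = 15; share = 0.25.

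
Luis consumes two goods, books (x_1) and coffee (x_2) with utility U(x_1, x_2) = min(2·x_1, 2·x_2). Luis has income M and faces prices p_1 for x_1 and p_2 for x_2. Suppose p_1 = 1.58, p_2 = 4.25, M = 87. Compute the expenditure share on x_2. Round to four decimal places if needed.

Demand: x_1*(p_1,p_2,M) = 2·M/(2·p_1 + 2·p_2), x_2* = 2·M/(2·p_1 + 2·p_2).
Here 2·1.58 + 2·4.25 = 11.66, giving x_1* = 14.9228 and x_2* = 14.9228.
Expenditure on x_2: 4.25·14.9228 = 63.422; share = 0.729.

share on x_2 = 0.729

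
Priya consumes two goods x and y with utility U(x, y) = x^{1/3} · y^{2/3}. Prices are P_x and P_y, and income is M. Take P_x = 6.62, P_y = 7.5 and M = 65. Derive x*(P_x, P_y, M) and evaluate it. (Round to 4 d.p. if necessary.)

Tangency: MRS = (1/2)·y/x = P_x/P_y.
Rearranging, P_y·y = 2·P_x·x. Substituting into the budget gives P_x·x·(1 + 2) = M.
Demand: x*(P_x,P_y,M) = 1/3·M/P_x and y* = 2/3·M/P_y.
At P_x=6.62, P_y=7.5, M=65: x* = 1/3·65/6.62 = 3.2729.

x* = 3.2729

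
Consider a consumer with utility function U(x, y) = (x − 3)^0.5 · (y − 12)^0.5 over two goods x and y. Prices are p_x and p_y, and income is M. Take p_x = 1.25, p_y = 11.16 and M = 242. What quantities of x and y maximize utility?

MRS = (y−12)/(x−3). Tangency with p_x/p_y gives y−12 = (p_x/p_y)·(x−3).
Substituting into the budget: x* = 3 + 0.5·(M − 3·p_x − 12·p_y)/p_x, and y* = 12 + 0.5·(…)/p_y.
Discretionary income = 242 − 3·1.25 − 12·11.16 = 104.33; x* = 3 + 0.5·104.33/1.25 = 44.732; y* = 12 + 0.5·104.33/11.16 = 16.6743.

x* = 44.732, y* = 16.6743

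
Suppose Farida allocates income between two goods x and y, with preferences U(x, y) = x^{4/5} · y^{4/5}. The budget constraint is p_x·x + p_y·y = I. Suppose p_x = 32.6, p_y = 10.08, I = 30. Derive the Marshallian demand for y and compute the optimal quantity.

y* = 1.4881

At p_x=32.6, p_y=10.08, I=30: y* = 0.5·30/10.08 = 1.4881.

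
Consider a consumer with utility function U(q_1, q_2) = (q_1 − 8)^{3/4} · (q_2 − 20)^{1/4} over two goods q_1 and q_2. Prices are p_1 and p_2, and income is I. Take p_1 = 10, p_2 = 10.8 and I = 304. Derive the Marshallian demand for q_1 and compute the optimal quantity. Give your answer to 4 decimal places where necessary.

q_1* = 8.6

Let q_1' = q_1−8, q_2' = q_2−20. MRS = 3·q_2'/q_1' = p_1/p_2.
Substituting into the budget: q_1* = 8 + 0.75·(I − 8·p_1 − 20·p_2)/p_1, and q_2* = 20 + 0.25·(…)/p_2.
Discretionary income = 304 − 8·10 − 20·10.8 = 8; q_1* = 8 + 0.75·8/10 = 8.6.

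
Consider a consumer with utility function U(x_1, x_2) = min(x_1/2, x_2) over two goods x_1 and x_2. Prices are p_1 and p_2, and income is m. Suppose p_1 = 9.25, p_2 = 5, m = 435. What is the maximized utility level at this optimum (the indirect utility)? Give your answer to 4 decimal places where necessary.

V = 18.5106

With perfect complements, no substitution: consume in ratio x_1:x_2 = 2:1.
Budget: p_1·x_1 + p_2·(1/2)·x_1 = m, so (2·p_1 + p_2)·x_1 = 2·m.
Demand: x_1*(p_1,p_2,m) = 2·m/(2·p_1 + p_2), x_2* = m/(2·p_1 + p_2).
Here 2·9.25 + 5 = 23.5, giving x_1* = 37.0213 and x_2* = 18.5106.
Utility at the optimum: U(37.0213, 18.5106) = 18.5106.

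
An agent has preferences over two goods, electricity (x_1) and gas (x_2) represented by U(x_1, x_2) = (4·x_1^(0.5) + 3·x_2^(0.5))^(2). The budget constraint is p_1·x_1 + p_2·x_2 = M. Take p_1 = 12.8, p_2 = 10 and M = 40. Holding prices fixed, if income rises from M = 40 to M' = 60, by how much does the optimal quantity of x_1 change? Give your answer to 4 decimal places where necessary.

From the CES first-order condition, (4/3)·(x_2/x_1)^(0.5) = p_1/p_2.
Solve for the ratio: x_2/x_1 = [(3/4)·p_1/p_2]^(2).
Substitute x_2 = (x_2/x_1)·x_1 into the budget: x_1* = M/(p_1 + p_2·(x_2/x_1)).
Numerically x_2/x_1 = 0.9216, so x_1* = 40/(12.8 + 10·0.9216) = 1.8169.
At M' = 60: x_1* = 2.7253. Change: 2.7253 − 1.8169 = 0.9084.

Δx_1* = 0.9084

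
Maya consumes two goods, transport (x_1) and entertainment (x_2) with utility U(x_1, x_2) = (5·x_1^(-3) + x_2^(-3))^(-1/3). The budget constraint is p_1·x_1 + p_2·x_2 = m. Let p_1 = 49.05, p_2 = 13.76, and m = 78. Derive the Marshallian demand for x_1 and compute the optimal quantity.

MRS = MU_x_1/MU_x_2 = 5·(x_2/x_1)^(4). Set equal to p_1/p_2.
Hence x_2/x_1 = ((1/5)·p_1/p_2)^(1/(4)), i.e. raised to the 0.25 power.
With the ratio pinned down, the budget gives x_1* = m/(p_1 + p_2·(x_2/x_1)) and x_2* = (x_2/x_1)·x_1*.
Numerically x_2/x_1 = 0.918888, so x_1* = 78/(49.05 + 13.76·0.918888) = 1.2643.

x_1* = 1.2643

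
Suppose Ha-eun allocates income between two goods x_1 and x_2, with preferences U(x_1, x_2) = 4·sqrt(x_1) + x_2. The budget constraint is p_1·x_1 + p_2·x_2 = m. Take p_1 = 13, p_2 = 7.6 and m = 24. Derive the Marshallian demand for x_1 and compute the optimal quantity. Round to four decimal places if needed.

x_1* = 1.3671

Plugging in: x_1* = (2·7.6/13)² = 1.3671.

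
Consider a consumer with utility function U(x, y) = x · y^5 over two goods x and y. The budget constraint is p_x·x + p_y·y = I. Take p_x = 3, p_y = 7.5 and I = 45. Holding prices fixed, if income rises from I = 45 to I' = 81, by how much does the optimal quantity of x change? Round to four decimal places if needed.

The MRS is (1/5)·y/x. Set MRS = p_x/p_y.
Rearranging, p_y·y = 5·p_x·x. Substituting into the budget gives p_x·x·(1 + 5) = I.
Demand: x*(p_x,p_y,I) = 1/6·I/p_x and y* = 5/6·I/p_y.
At p_x=3, p_y=7.5, I=45: x* = 1/6·45/3 = 2.5.
At I' = 81: x* = 4.5. Change: 4.5 − 2.5 = 2.

Δx* = 2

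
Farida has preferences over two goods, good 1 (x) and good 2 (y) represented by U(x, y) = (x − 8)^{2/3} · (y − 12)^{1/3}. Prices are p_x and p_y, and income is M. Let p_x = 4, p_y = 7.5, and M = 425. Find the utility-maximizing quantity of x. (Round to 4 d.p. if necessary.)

x* = 58.5

Let x' = x−8, y' = y−12. MRS = 2·y'/x' = p_x/p_y.
After buying the subsistence bundle (8, 12), a share 2/3 of the remaining income goes to x: x* = 8 + 2/3·(M − 8p_x − 12p_y)/p_x.
Discretionary income = 425 − 8·4 − 12·7.5 = 303; x* = 8 + 2/3·303/4 = 58.5.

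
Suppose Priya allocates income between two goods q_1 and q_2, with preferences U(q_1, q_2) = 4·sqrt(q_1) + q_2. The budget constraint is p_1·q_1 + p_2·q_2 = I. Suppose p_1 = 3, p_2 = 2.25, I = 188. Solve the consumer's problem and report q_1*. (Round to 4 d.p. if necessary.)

q_1* = 2.25

Plugging in: q_1* = (2·2.25/3)² = 2.25.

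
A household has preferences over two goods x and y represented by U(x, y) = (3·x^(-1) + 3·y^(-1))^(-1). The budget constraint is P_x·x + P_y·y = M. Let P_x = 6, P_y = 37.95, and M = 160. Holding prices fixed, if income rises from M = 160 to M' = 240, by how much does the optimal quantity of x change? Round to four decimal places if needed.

From the CES first-order condition, (y/x)^(2) = P_x/P_y.
Solve for the ratio: y/x = [P_x/P_y]^(0.5).
Substitute y = (y/x)·x into the budget: x* = M/(P_x + P_y·(y/x)).
Numerically y/x = 0.397621, so x* = 160/(6 + 37.95·0.397621) = 7.5866.
At M' = 240: x* = 11.3799. Change: 11.3799 − 7.5866 = 3.7933.

Δx* = 3.7933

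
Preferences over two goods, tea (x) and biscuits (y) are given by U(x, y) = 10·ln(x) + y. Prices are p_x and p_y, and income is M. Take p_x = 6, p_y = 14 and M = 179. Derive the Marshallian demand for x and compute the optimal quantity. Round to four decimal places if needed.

MU_x = 10/x, MU_y = 1. Tangency: 10/x = p_x/p_y.
So x*(p_x,p_y) = 10·p_y/p_x, independent of income; and y* = (M − 10·p_y)/p_y.
At the given prices: x* = 10·14/6 = 23.3333.

x* = 23.3333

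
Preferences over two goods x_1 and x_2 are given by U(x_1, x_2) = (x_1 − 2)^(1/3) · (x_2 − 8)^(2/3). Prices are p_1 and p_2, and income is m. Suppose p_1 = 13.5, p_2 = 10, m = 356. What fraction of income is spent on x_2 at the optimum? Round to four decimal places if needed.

Let x_1' = x_1−2, x_2' = x_2−8. MRS = (1/2)·x_2'/x_1' = p_1/p_2.
Substituting into the budget: x_1* = 2 + 1/3·(m − 2·p_1 − 8·p_2)/p_1, and x_2* = 8 + 2/3·(…)/p_2.
Discretionary income = 356 − 2·13.5 − 8·10 = 249; x_1* = 2 + 1/3·249/13.5 = 8.1481; x_2* = 8 + 2/3·249/10 = 24.6.
Expenditure on x_2: 10·24.6 = 246; share = 0.691.

share on x_2 = 0.691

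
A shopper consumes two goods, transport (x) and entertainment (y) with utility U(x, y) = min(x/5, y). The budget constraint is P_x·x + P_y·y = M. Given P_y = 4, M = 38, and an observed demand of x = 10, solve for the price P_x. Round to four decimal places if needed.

With perfect complements, no substitution: consume in ratio x:y = 5:1.
Budget: P_x·x + P_y·(1/5)·x = M, so (5·P_x + P_y)·x = 5·M.
Demand: x*(P_x,P_y,M) = 5·M/(5·P_x + P_y), y* = M/(5·P_x + P_y).
Set x* = 10 in the demand function and solve for P_x: P_x = 3.

P_x = 3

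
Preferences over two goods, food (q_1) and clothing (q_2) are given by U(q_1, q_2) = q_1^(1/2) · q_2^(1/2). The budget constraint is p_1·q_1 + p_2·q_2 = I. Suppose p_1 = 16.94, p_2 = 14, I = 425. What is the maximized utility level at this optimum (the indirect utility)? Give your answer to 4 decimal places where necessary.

V = 13.7987

At p_1=16.94, p_2=14, I=425: q_1* = 0.5·425/16.94 = 12.5443, q_2* = 15.1786.
Utility at the optimum: U(12.5443, 15.1786) = 13.7987.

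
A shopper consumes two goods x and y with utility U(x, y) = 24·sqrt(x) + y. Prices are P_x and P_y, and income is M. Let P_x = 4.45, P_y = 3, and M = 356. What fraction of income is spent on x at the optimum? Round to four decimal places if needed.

Utility is quasi-linear in y; the FOC for x is 12/√x = P_x/P_y.
Solve: √x = 12·P_y/P_x, so x*(P_x,P_y) = (12·P_y/P_x)², and y* = (M − P_x·x*)/P_y.
Plugging in: x* = (12·3/4.45)² = 65.4463, y* = 21.588.
Expenditure on x: 4.45·65.4463 = 291.236; share = 0.8181.

share on x = 0.8181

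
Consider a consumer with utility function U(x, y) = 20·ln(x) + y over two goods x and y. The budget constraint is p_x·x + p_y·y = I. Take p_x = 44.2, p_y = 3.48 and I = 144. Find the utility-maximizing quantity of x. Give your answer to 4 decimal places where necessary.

MU_x = 20/x, MU_y = 1. Tangency: 20/x = p_x/p_y.
So x*(p_x,p_y) = 20·p_y/p_x, independent of income; and y* = (I − 20·p_y)/p_y.
At the given prices: x* = 20·3.48/44.2 = 1.5747.

x* = 1.5747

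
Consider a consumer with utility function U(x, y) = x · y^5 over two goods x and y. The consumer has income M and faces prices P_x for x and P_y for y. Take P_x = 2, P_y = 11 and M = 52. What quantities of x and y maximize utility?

x* = 4.3333, y* = 3.9394

Tangency: MRS = (1/5)·y/x = P_x/P_y.
So P_y·y = 5·P_x·x; combined with the budget, a share 1/6 of income goes to x.
Demand: x*(P_x,P_y,M) = 1/6·M/P_x and y* = 5/6·M/P_y.
At P_x=2, P_y=11, M=52: x* = 1/6·52/2 = 4.3333, y* = 3.9394.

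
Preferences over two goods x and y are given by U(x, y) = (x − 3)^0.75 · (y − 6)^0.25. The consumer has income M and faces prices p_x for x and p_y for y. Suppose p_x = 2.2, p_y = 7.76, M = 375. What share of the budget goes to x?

share on x = 0.6613

MRS = 3·(y−6)/(x−3). Tangency with p_x/p_y gives y−6 = (1/3)·(p_x/p_y)·(x−3).
After buying the subsistence bundle (3, 6), a share 0.75 of the remaining income goes to x: x* = 3 + 0.75·(M − 3p_x − 6p_y)/p_x.
Discretionary income = 375 − 3·2.2 − 6·7.76 = 321.84; x* = 3 + 0.75·321.84/2.2 = 112.7182; y* = 6 + 0.25·321.84/7.76 = 16.3686.
Expenditure on x: 2.2·112.7182 = 247.98; share = 0.6613.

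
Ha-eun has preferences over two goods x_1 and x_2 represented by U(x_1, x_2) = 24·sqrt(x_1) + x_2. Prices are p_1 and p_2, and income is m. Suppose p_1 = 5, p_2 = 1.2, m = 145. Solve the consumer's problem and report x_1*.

Set MRS = p_1/p_2: 12·x_1^(−1/2) = p_1/p_2.
Thus x_1* = (12·p_2/p_1)² — independent of m — with the rest of income spent on x_2.
Plugging in: x_1* = (12·1.2/5)² = 8.2944.

x_1* = 8.2944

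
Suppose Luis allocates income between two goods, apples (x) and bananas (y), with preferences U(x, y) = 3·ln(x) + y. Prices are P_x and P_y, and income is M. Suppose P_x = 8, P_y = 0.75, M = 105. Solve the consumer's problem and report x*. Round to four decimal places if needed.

So x*(P_x,P_y) = 3·P_y/P_x, independent of income; and y* = (M − 3·P_y)/P_y.
At the given prices: x* = 3·0.75/8 = 0.2812.

x* = 0.2812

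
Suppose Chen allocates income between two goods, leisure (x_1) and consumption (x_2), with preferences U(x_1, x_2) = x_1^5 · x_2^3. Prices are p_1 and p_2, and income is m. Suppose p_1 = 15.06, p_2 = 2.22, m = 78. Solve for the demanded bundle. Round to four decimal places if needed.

MU_x_1/MU_x_2 = (5·x_2)/(3·x_1); tangency sets this equal to p_1/p_2.
So 5·p_2·x_2 = 3·p_1·x_1; combined with the budget, a share 0.625 of income goes to x_1.
Demand: x_1*(p_1,p_2,m) = 0.625·m/p_1 and x_2* = 0.375·m/p_2.
At p_1=15.06, p_2=2.22, m=78: x_1* = 0.625·78/15.06 = 3.2371, x_2* = 13.1757.

x_1* = 3.2371, x_2* = 13.1757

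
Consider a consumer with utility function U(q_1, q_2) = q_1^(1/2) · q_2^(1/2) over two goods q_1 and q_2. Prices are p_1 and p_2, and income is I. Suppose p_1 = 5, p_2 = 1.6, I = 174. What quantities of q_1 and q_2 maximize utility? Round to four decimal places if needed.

q_1* = 17.4, q_2* = 54.375

Tangency: MRS = q_2/q_1 = p_1/p_2.
Rearranging, p_2·q_2 = p_1·q_1. Substituting into the budget gives p_1·q_1·(1 + 1) = I.
Demand: q_1*(p_1,p_2,I) = 0.5·I/p_1 and q_2* = 0.5·I/p_2.
At p_1=5, p_2=1.6, I=174: q_1* = 0.5·174/5 = 17.4, q_2* = 54.375.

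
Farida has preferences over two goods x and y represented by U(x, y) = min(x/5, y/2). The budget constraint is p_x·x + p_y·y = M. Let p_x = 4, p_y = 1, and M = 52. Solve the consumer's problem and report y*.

Here 5·4 + 2·1 = 22, giving y* = 4.7273.

y* = 4.7273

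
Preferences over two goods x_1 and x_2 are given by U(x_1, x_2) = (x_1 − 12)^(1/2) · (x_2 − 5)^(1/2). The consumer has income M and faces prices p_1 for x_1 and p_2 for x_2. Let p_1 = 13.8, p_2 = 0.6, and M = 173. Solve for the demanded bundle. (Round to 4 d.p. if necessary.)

x_1* = 12.1594, x_2* = 8.6667

Let x_1' = x_1−12, x_2' = x_2−5. MRS = x_2'/x_1' = p_1/p_2.
Substituting into the budget: x_1* = 12 + 0.5·(M − 12·p_1 − 5·p_2)/p_1, and x_2* = 5 + 0.5·(…)/p_2.
Discretionary income = 173 − 12·13.8 − 5·0.6 = 4.4; x_1* = 12 + 0.5·4.4/13.8 = 12.1594; x_2* = 5 + 0.5·4.4/0.6 = 8.6667.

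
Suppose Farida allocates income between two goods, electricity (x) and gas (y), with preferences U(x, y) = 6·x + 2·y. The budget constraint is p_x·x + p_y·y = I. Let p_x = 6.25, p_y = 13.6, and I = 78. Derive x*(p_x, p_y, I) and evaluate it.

x* = 12.48

Perfect substitutes: compare marginal utility per dollar. 6/p_x vs 2/p_y → 0.96 vs 0.1471.
x gives more utility per dollar, so spend all income on x: x* = I/p_x, y* = 0.
Numerically: x* = 12.48, y* = 0.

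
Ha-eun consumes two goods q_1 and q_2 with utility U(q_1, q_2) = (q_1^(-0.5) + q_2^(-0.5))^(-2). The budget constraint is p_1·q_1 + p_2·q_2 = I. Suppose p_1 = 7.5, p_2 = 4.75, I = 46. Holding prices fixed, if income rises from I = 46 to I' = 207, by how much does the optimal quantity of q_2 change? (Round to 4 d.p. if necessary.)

From the CES first-order condition, (q_2/q_1)^(1.5) = p_1/p_2.
Solve for the ratio: q_2/q_1 = [p_1/p_2]^(2/3).
With the ratio pinned down, the budget gives q_1* = I/(p_1 + p_2·(q_2/q_1)) and q_2* = (q_2/q_1)·q_1*.
Numerically q_2/q_1 = 1.355954, so q_1* = 46/(7.5 + 4.75·1.355954) = 3.2997 and q_2* = 1.355954·3.2997 = 4.4742.
At I' = 207: q_2* = 20.1339. Change: 20.1339 − 4.4742 = 15.6597.

Δq_2* = 15.6597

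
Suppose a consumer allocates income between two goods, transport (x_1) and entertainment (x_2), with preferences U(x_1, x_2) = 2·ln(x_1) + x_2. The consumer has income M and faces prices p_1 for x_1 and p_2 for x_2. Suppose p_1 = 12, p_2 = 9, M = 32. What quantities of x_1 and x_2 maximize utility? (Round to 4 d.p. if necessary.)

Set MRS = p_1/p_2: (2/x_1)/1 = p_1/p_2.
So x_1*(p_1,p_2) = 2·p_2/p_1, independent of income; and x_2* = (M − 2·p_2)/p_2.
At the given prices: x_1* = 2·9/12 = 1.5, and x_2* = 1.5556.

x_1* = 1.5, x_2* = 1.5556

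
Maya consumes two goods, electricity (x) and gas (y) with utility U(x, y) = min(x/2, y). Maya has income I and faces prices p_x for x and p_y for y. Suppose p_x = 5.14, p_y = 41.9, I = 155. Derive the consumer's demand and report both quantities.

x* = 5.941, y* = 2.9705

Leontief preferences: the optimum is at the kink where x/2 = y/1, i.e. y = (1/2)·x.
Budget: p_x·x + p_y·(1/2)·x = I, so (2·p_x + p_y)·x = 2·I.
Demand: x*(p_x,p_y,I) = 2·I/(2·p_x + p_y), y* = I/(2·p_x + p_y).
Here 2·5.14 + 41.9 = 52.18, giving x* = 5.941 and y* = 2.9705.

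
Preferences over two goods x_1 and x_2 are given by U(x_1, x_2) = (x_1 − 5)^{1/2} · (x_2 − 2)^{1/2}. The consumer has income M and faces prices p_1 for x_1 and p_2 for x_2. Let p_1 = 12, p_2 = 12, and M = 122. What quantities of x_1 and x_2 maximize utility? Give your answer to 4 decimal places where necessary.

x_1* = 6.5833, x_2* = 3.5833

MRS = (x_2−2)/(x_1−5). Tangency with p_1/p_2 gives x_2−2 = (p_1/p_2)·(x_1−5).
Substituting into the budget: x_1* = 5 + 0.5·(M − 5·p_1 − 2·p_2)/p_1, and x_2* = 2 + 0.5·(…)/p_2.
Discretionary income = 122 − 5·12 − 2·12 = 38; x_1* = 5 + 0.5·38/12 = 6.5833; x_2* = 2 + 0.5·38/12 = 3.5833.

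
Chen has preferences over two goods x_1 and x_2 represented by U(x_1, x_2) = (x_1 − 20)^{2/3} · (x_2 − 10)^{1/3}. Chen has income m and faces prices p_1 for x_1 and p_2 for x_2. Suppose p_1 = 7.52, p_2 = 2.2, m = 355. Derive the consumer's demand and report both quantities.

x_1* = 36.1879, x_2* = 37.6667

This is Cobb-Douglas in (x_1−20, x_2−10): tangency gives 2/3·p_2·(x_2−10) = 1/3·p_1·(x_1−20).
After buying the subsistence bundle (20, 10), a share 2/3 of the remaining income goes to x_1: x_1* = 20 + 2/3·(m − 20p_1 − 10p_2)/p_1.
Discretionary income = 355 − 20·7.52 − 10·2.2 = 182.6; x_1* = 20 + 2/3·182.6/7.52 = 36.1879; x_2* = 10 + 1/3·182.6/2.2 = 37.6667.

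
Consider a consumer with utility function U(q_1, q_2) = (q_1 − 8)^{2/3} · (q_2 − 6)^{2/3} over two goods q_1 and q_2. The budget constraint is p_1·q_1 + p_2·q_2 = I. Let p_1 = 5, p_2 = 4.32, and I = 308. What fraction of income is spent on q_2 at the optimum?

Let q_1' = q_1−8, q_2' = q_2−6. MRS = q_2'/q_1' = p_1/p_2.
Substituting into the budget: q_1* = 8 + 0.5·(I − 8·p_1 − 6·p_2)/p_1, and q_2* = 6 + 0.5·(…)/p_2.
Discretionary income = 308 − 8·5 − 6·4.32 = 242.08; q_1* = 8 + 0.5·242.08/5 = 32.208; q_2* = 6 + 0.5·242.08/4.32 = 34.0185.
Expenditure on q_2: 4.32·34.0185 = 146.96; share = 0.4771.

share on q_2 = 0.4771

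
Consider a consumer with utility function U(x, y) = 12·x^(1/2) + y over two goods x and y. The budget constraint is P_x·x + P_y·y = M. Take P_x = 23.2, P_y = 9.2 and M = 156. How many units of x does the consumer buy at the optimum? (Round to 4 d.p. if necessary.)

x* = 5.6611

MU_x = 6/√x, MU_y = 1. Tangency: 6/√x = P_x/P_y.
Solve: √x = 6·P_y/P_x, so x*(P_x,P_y) = (6·P_y/P_x)², and y* = (M − P_x·x*)/P_y.
Plugging in: x* = (6·9.2/23.2)² = 5.6611.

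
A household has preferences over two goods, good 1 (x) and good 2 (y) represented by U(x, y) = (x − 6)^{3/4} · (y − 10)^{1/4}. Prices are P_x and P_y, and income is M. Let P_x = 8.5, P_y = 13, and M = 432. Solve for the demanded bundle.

Let x' = x−6, y' = y−10. MRS = 3·y'/x' = P_x/P_y.
Substituting into the budget: x* = 6 + 0.75·(M − 6·P_x − 10·P_y)/P_x, and y* = 10 + 0.25·(…)/P_y.
Discretionary income = 432 − 6·8.5 − 10·13 = 251; x* = 6 + 0.75·251/8.5 = 28.1471; y* = 10 + 0.25·251/13 = 14.8269.

x* = 28.1471, y* = 14.8269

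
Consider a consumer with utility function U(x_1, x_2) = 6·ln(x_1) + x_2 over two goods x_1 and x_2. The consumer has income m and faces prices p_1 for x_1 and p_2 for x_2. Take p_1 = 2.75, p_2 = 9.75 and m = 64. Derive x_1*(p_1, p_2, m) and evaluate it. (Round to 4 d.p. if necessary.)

x_1* = 21.2727

Set MRS = p_1/p_2: (6/x_1)/1 = p_1/p_2.
So x_1*(p_1,p_2) = 6·p_2/p_1, independent of income; and x_2* = (m − 6·p_2)/p_2.
At the given prices: x_1* = 6·9.75/2.75 = 21.2727.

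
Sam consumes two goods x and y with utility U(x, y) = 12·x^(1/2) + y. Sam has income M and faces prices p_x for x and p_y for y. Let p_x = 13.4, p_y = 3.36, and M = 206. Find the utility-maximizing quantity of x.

x* = 2.2635

Set MRS = p_x/p_y: 6·x^(−1/2) = p_x/p_y.
Solve: √x = 6·p_y/p_x, so x*(p_x,p_y) = (6·p_y/p_x)², and y* = (M − p_x·x*)/p_y.
Plugging in: x* = (6·3.36/13.4)² = 2.2635.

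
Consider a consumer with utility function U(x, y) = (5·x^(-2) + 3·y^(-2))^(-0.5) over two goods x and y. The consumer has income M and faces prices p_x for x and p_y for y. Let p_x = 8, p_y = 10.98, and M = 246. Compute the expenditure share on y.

MU_x ∝ 5·x^(-3), MU_y ∝ 3·y^(-3), so MRS = (5/3)·(y/x)^(3) = p_x/p_y.
Solve for the ratio: y/x = [(3/5)·p_x/p_y]^(1/3).
Substitute y = (y/x)·x into the budget: x* = M/(p_x + p_y·(y/x)).
Numerically y/x = 0.75895, so x* = 246/(8 + 10.98·0.75895) = 15.0613 and y* = 0.75895·15.0613 = 11.4308.
Expenditure on y: 10.98·11.4308 = 125.5097; share = 0.5102.

share on y = 0.5102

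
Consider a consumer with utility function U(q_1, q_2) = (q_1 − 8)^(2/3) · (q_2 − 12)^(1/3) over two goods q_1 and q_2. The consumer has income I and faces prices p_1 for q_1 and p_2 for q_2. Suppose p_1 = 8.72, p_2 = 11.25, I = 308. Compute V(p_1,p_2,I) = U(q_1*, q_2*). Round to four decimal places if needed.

V = 5.7546

MRS = 2·(q_2−12)/(q_1−8). Tangency with p_1/p_2 gives q_2−12 = (1/2)·(p_1/p_2)·(q_1−8).
After buying the subsistence bundle (8, 12), a share 2/3 of the remaining income goes to q_1: q_1* = 8 + 2/3·(I − 8p_1 − 12p_2)/p_1.
Discretionary income = 308 − 8·8.72 − 12·11.25 = 103.24; q_1* = 8 + 2/3·103.24/8.72 = 15.893; q_2* = 12 + 1/3·103.24/11.25 = 15.059.
Utility at the optimum: U(15.893, 15.059) = 5.7546.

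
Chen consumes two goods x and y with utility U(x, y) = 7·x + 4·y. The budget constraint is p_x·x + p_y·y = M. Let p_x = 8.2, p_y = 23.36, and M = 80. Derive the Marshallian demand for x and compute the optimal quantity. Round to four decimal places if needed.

x* = 9.7561

Linear utility — the consumer picks whichever good has higher MU/price: 7/8.2 = 0.8537 vs 4/23.36 = 0.1712.
x gives more utility per dollar, so spend all income on x: x* = M/p_x, y* = 0.
Numerically: x* = 9.7561, y* = 0.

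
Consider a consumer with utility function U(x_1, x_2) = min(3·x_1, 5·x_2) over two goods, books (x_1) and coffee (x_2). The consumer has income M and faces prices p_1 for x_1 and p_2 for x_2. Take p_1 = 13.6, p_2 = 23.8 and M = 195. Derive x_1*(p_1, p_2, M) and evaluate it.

x_1* = 6.9943

Leontief preferences: the optimum is at the kink where x_1/5 = x_2/3, i.e. x_2 = (3/5)·x_1.
Budget: p_1·x_1 + p_2·(3/5)·x_1 = M, so (5·p_1 + 3·p_2)·x_1 = 5·M.
Demand: x_1*(p_1,p_2,M) = 5·M/(5·p_1 + 3·p_2), x_2* = 3·M/(5·p_1 + 3·p_2).
Here 5·13.6 + 3·23.8 = 139.4, giving x_1* = 6.9943.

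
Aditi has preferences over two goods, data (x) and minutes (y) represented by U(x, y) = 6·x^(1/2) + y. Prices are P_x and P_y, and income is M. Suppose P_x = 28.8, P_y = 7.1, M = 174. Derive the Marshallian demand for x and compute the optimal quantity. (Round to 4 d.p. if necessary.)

x* = 0.547

Utility is quasi-linear in y; the FOC for x is 3/√x = P_x/P_y.
Solve: √x = 3·P_y/P_x, so x*(P_x,P_y) = (3·P_y/P_x)², and y* = (M − P_x·x*)/P_y.
Plugging in: x* = (3·7.1/28.8)² = 0.547.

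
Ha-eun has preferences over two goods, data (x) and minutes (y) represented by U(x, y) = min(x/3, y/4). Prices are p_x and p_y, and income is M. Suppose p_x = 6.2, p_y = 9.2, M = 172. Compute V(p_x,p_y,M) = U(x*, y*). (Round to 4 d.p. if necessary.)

Leontief preferences: the optimum is at the kink where x/3 = y/4, i.e. y = (4/3)·x.
Budget: p_x·x + p_y·(4/3)·x = M, so (3·p_x + 4·p_y)·x = 3·M.
Demand: x*(p_x,p_y,M) = 3·M/(3·p_x + 4·p_y), y* = 4·M/(3·p_x + 4·p_y).
Here 3·6.2 + 4·9.2 = 55.4, giving x* = 9.3141 and y* = 12.4188.
Utility at the optimum: U(9.3141, 12.4188) = 3.1047.

V = 3.1047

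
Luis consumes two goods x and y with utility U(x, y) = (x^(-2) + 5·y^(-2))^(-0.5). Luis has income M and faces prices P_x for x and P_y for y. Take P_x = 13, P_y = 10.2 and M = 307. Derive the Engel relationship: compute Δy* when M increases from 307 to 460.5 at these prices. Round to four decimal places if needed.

MU_x ∝ x^(-3), MU_y ∝ 5·y^(-3), so MRS = (1/5)·(y/x)^(3) = P_x/P_y.
Solve for the ratio: y/x = [5·P_x/P_y]^(1/3).
With the ratio pinned down, the budget gives x* = M/(P_x + P_y·(y/x)) and y* = (y/x)·x*.
Numerically y/x = 1.853977, so x* = 307/(13 + 10.2·1.853977) = 9.6206 and y* = 1.853977·9.6206 = 17.8364.
At M' = 460.5: y* = 26.7547. Change: 26.7547 − 17.8364 = 8.9182.

Δy* = 8.9182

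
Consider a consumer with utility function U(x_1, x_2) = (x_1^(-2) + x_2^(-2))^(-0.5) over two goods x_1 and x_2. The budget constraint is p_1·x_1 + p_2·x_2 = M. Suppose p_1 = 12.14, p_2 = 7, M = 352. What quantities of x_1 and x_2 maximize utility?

x_1* = 17.1288, x_2* = 20.5795

From the CES first-order condition, (x_2/x_1)^(3) = p_1/p_2.
Solve for the ratio: x_2/x_1 = [p_1/p_2]^(1/3).
Substitute x_2 = (x_2/x_1)·x_1 into the budget: x_1* = M/(p_1 + p_2·(x_2/x_1)).
Numerically x_2/x_1 = 1.201453, so x_1* = 352/(12.14 + 7·1.201453) = 17.1288 and x_2* = 1.201453·17.1288 = 20.5795.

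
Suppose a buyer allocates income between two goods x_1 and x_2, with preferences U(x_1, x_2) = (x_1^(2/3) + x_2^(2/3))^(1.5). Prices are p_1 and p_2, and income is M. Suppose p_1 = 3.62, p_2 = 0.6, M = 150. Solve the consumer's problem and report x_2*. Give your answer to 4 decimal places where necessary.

x_2* = 243.3157

MRS = MU_x_1/MU_x_2 = (x_2/x_1)^(1/3). Set equal to p_1/p_2.
Solve for the ratio: x_2/x_1 = [p_1/p_2]^(3).
With the ratio pinned down, the budget gives x_1* = M/(p_1 + p_2·(x_2/x_1)) and x_2* = (x_2/x_1)·x_1*.
Numerically x_2/x_1 = 219.620037, so x_1* = 150/(3.62 + 0.6·219.620037) = 1.1079 and x_2* = 219.620037·1.1079 = 243.3157.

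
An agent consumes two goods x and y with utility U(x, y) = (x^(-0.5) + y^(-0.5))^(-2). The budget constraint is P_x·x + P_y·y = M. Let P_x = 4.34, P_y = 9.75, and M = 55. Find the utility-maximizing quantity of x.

From the CES first-order condition, (y/x)^(1.5) = P_x/P_y.
Hence y/x = (P_x/P_y)^(1/(1.5)), i.e. raised to the 2/3 power.
With the ratio pinned down, the budget gives x* = M/(P_x + P_y·(y/x)) and y* = (y/x)·x*.
Numerically y/x = 0.582984, so x* = 55/(4.34 + 9.75·0.582984) = 5.4868.

x* = 5.4868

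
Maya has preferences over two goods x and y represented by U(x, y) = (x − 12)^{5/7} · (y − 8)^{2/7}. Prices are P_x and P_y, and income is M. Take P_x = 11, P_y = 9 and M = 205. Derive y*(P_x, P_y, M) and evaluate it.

y* = 8.0317

MRS = (5/2)·(y−8)/(x−12). Tangency with P_x/P_y gives y−8 = (2/5)·(P_x/P_y)·(x−12).
After buying the subsistence bundle (12, 8), a share 5/7 of the remaining income goes to x: x* = 12 + 5/7·(M − 12P_x − 8P_y)/P_x.
Discretionary income = 205 − 12·11 − 8·9 = 1; y* = 8 + 2/7·1/9 = 8.0317.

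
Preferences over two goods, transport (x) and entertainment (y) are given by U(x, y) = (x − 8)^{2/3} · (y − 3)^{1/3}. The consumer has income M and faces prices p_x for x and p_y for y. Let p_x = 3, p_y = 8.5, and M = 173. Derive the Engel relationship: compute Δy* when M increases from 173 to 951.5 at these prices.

Δy* = 30.5294

This is Cobb-Douglas in (x−8, y−3): tangency gives 2/3·p_y·(y−3) = 1/3·p_x·(x−8).
After buying the subsistence bundle (8, 3), a share 2/3 of the remaining income goes to x: x* = 8 + 2/3·(M − 8p_x − 3p_y)/p_x.
Discretionary income = 173 − 8·3 − 3·8.5 = 123.5; y* = 3 + 1/3·123.5/8.5 = 7.8431.
At M' = 951.5: y* = 38.3725. Change: 38.3725 − 7.8431 = 30.5294.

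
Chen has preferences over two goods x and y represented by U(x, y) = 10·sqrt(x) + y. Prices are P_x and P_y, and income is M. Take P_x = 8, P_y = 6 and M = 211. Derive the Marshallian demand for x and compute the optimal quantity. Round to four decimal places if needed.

Set MRS = P_x/P_y: 5·x^(−1/2) = P_x/P_y.
Thus x* = (5·P_y/P_x)² — independent of M — with the rest of income spent on y.
Plugging in: x* = (5·6/8)² = 14.0625.

x* = 14.0625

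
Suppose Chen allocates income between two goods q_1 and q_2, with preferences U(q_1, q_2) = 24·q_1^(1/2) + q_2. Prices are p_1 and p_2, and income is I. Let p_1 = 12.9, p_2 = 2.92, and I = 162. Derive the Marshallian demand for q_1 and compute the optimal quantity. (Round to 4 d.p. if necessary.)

Set MRS = p_1/p_2: 12·q_1^(−1/2) = p_1/p_2.
Thus q_1* = (12·p_2/p_1)² — independent of I — with the rest of income spent on q_2.
Plugging in: q_1* = (12·2.92/12.9)² = 7.3782.

q_1* = 7.3782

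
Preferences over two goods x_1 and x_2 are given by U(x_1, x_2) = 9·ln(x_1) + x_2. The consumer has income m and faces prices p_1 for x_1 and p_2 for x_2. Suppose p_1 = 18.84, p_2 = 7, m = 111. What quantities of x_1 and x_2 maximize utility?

x_1* = 3.3439, x_2* = 6.8571

MU_x_1 = 9/x_1, MU_x_2 = 1. Tangency: 9/x_1 = p_1/p_2.
So x_1*(p_1,p_2) = 9·p_2/p_1, independent of income; and x_2* = (m − 9·p_2)/p_2.
At the given prices: x_1* = 9·7/18.84 = 3.3439, and x_2* = 6.8571.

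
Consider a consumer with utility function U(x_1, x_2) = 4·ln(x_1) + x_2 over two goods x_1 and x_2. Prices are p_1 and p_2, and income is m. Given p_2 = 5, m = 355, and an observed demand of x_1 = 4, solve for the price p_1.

p_1 = 5

Set MRS = p_1/p_2: (4/x_1)/1 = p_1/p_2.
So x_1*(p_1,p_2) = 4·p_2/p_1, independent of income; and x_2* = (m − 4·p_2)/p_2.
Set x_1* = 4 in the demand function and solve for p_1: p_1 = 5.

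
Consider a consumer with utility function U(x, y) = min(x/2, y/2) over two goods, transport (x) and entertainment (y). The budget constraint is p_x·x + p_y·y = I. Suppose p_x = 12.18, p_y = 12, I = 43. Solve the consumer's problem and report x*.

x* = 1.7783

With perfect complements, no substitution: consume in ratio x:y = 2:2.
Budget: p_x·x + p_y·x = I, so (2·p_x + 2·p_y)·x = 2·I.
Demand: x*(p_x,p_y,I) = 2·I/(2·p_x + 2·p_y), y* = 2·I/(2·p_x + 2·p_y).
Here 2·12.18 + 2·12 = 48.36, giving x* = 1.7783.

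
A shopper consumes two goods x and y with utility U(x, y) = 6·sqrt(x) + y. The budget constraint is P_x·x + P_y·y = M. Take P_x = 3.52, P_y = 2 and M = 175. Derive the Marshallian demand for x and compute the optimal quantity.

x* = 2.9055

Utility is quasi-linear in y; the FOC for x is 3/√x = P_x/P_y.
Thus x* = (3·P_y/P_x)² — independent of M — with the rest of income spent on y.
Plugging in: x* = (3·2/3.52)² = 2.9055.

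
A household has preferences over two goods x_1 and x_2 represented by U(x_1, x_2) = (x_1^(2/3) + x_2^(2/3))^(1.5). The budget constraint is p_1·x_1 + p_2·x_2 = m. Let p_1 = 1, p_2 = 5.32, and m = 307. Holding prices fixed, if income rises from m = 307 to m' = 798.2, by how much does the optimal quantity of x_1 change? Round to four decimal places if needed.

Δx_1* = 474.4369

From the CES first-order condition, (x_2/x_1)^(1/3) = p_1/p_2.
Solve for the ratio: x_2/x_1 = [p_1/p_2]^(3).
Substitute x_2 = (x_2/x_1)·x_1 into the budget: x_1* = m/(p_1 + p_2·(x_2/x_1)).
Numerically x_2/x_1 = 0.006641, so x_1* = 307/(1 + 5.32·0.006641) = 296.523.
At m' = 798.2: x_1* = 770.9599. Change: 770.9599 − 296.523 = 474.4369.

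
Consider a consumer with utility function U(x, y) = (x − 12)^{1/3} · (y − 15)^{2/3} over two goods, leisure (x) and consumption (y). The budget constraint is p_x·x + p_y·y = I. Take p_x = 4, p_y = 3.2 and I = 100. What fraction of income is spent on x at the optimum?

share on x = 0.4933

Let x' = x−12, y' = y−15. MRS = (1/2)·y'/x' = p_x/p_y.
After buying the subsistence bundle (12, 15), a share 1/3 of the remaining income goes to x: x* = 12 + 1/3·(I − 12p_x − 15p_y)/p_x.
Discretionary income = 100 − 12·4 − 15·3.2 = 4; x* = 12 + 1/3·4/4 = 12.3333; y* = 15 + 2/3·4/3.2 = 15.8333.
Expenditure on x: 4·12.3333 = 49.3333; share = 0.4933.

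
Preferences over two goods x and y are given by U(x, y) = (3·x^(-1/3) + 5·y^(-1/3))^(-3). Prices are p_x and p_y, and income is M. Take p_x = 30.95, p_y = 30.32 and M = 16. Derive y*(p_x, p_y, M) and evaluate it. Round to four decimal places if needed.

MRS = MU_x/MU_y = (3/5)·(y/x)^(4/3). Set equal to p_x/p_y.
Hence y/x = ((5/3)·p_x/p_y)^(1/(4/3)), i.e. raised to the 0.75 power.
With the ratio pinned down, the budget gives x* = M/(p_x + p_y·(y/x)) and y* = (y/x)·x*.
Numerically y/x = 1.489653, so x* = 16/(30.95 + 30.32·1.489653) = 0.2102 and y* = 1.489653·0.2102 = 0.3131.

y* = 0.3131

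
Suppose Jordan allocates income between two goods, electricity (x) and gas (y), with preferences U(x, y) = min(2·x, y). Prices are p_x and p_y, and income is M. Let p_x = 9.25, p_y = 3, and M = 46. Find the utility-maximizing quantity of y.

Here 9.25 + 2·3 = 15.25, giving y* = 6.0328.

y* = 6.0328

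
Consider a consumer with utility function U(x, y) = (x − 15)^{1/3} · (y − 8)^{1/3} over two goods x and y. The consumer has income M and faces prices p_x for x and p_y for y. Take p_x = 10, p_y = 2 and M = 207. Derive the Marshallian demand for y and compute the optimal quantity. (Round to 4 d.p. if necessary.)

y* = 18.25

Let x' = x−15, y' = y−8. MRS = y'/x' = p_x/p_y.
After buying the subsistence bundle (15, 8), a share 0.5 of the remaining income goes to x: x* = 15 + 0.5·(M − 15p_x − 8p_y)/p_x.
Discretionary income = 207 − 15·10 − 8·2 = 41; y* = 8 + 0.5·41/2 = 18.25.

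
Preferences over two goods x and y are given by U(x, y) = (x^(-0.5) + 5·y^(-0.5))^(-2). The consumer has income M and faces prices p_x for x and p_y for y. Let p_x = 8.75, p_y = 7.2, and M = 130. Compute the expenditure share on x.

share on x = 0.2674

MRS = MU_x/MU_y = (1/5)·(y/x)^(1.5). Set equal to p_x/p_y.
Solve for the ratio: y/x = [5·p_x/p_y]^(2/3).
Substitute y = (y/x)·x into the budget: x* = M/(p_x + p_y·(y/x)).
Numerically y/x = 3.329894, so x* = 130/(8.75 + 7.2·3.329894) = 3.9725 and y* = 3.329894·3.9725 = 13.2279.
Expenditure on x: 8.75·3.9725 = 34.7591; share = 0.2674.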